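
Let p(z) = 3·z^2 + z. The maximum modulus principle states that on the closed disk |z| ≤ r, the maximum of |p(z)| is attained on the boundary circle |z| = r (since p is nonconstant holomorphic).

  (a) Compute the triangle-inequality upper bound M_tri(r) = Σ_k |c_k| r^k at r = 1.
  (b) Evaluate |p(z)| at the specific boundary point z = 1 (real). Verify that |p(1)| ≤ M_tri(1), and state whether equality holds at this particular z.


Coefficients: c_0 = 0, c_1 = 1, c_2 = 3. Radius r = 1.
Part (a). Triangle bound: M_tri(r) = Σ_k |c_k| r^k
  = |0|·1^0 + |1|·1^1 + |3|·1^2
  = 0 + 1 + 3 = 4.
This bounds M(r) := max_{|z|=r} |p(z)| from above; equality holds iff all terms c_k z^k can be made to align in phase at a single z on |z|=r.
Part (b). At z = 1 (real, on the circle |z| = r):
  p(1) = (0)·1^0 + (1)·1^1 + (3)·1^2 = 4.
  |p(1)| = 4.
Since all nonzero coefficients share the same sign, |p(1)| = 4 = M_tri(1); the triangle bound is attained at z = 1, so in fact M(r) = 4.

M_tri(1) = 4; |p(1)| = 4; equality at z=1: yes.


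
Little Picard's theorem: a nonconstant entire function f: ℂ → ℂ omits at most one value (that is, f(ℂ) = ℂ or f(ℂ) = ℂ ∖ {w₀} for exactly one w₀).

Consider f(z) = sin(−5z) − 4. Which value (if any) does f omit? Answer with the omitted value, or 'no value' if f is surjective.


Little Picard bounds the complement of f(ℂ) to at most one point.
sin is entire and surjective onto ℂ: for every w ∈ ℂ, sin(ζ) = w has a solution ζ ∈ ℂ (e.g., via the complex inverse arcsin). With ζ = −5z this gives z = ζ/(-5). Then 1·sin(−5z) takes every value in 1·ℂ = ℂ, and adding -4 is a bijection of ℂ. So f is surjective and omits no value. (Note: only on the real line is sin bounded by [−1, 1].)

Omitted value: no value.


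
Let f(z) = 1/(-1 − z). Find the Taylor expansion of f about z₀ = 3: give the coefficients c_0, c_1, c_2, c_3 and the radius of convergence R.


Let w = z − z₀, so z = z₀ + w.
Then -1 − z = -1 − (z₀ + w) = (-1 − z₀) − w = -4 − w.
f(z) = 1/(-4 − w) = (1/(-4)) · 1/(1 − w/(-4)) = Σ_{n≥0} w^n / (-4)^(n+1).
So c_n = 1/(-4)^(n+1):
  c_0 = 1/(-4)^1 = -1/4.
  c_1 = 1/(-4)^2 = 1/16.
  c_2 = 1/(-4)^3 = -1/64.
  c_3 = 1/(-4)^4 = 1/256.
The series is valid for |w/d| < 1, i.e. |z − z₀| < |d|.
Radius of convergence: R = |-1 − z₀| = |-4| = 4 (distance from z₀ to the singularity z = -1).

c_0 = -1/4, c_1 = 1/16, c_2 = -1/64, c_3 = 1/256; R = 4.


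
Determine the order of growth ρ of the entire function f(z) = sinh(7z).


sinh(w) is a linear combination of e^{iw} and e^{−iw} (or e^w, e^{−w} in the hyperbolic case), so |sinh(w)| ≤ e^{|w|}. With w = 7z, |w| ≤ 7|z| + 0 = 7r + 0 on |z| = r, giving M(r) ≤ e^{7r + 0}, so ρ ≤ 1. On a suitable ray (z = it for sin/cos; z = t for sinh/cosh, t real → ∞), |sinh(7z)| grows like e^{7|t|}/2, so ρ ≥ 1. Hence ρ = 1.
Therefore ρ = 1.

Order ρ = 1.


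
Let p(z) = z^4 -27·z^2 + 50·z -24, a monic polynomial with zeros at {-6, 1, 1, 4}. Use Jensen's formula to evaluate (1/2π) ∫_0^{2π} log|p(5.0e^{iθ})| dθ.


Zeros: -6, 1, 1, 4; r = 5.0.
Inside |z| < r: 1, 1, 4. Outside (|z| ≥ r): -6.
p(0) = -24, so log|p(0)| = log(24) = 3.1781.
Apply Jensen: I(r) = log|p(0)| + Σ_k log(r/|z_k|), summed over zeros inside |z| < r.
  log(r/|z_k|) for z_k = 1: log(5.0/1) = 1.6094
  log(r/|z_k|) for z_k = 1: log(5.0/1) = 1.6094
  log(r/|z_k|) for z_k = 4: log(5.0/4) = 0.2231
  Outside zeros (-6) contribute nothing to the Jensen sum.
Sum over inside zeros: 3.4420.
I(r) = log|p(0)| + (inside sum) = 3.1781 + 3.4420 = 6.6201.
Note: since some zeros are outside |z| ≤ r, the simplified n·log(r) form does NOT apply — only the inside zeros contribute.

I(r) ≈ 6.6201.


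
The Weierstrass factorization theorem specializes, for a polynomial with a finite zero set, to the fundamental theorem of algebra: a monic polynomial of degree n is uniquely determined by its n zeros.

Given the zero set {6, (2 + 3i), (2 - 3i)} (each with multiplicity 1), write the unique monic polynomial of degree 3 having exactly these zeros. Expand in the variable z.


The polynomial is p(z) = ∏_{α ∈ S} (z − α), where S = {6, (2 + 3i), (2 - 3i)}.
Expanding the product yields: p(z) = z^3 -10·z^2 + 37·z -78.
Note conjugate pairs combine to real quadratics: (z − (2+3i))(z − (2−3i)) = z² − 4z + 13.
The resulting polynomial has degree 3 and real coefficients as required.

p(z) = z^3 -10·z^2 + 37·z -78.


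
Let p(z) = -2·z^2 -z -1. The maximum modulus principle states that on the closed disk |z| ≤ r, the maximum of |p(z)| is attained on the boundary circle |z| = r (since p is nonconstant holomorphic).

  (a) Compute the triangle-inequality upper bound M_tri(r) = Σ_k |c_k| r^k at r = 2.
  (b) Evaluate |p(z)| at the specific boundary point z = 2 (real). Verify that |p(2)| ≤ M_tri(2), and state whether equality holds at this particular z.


Coefficients: c_0 = -1, c_1 = -1, c_2 = -2. Radius r = 2.
Part (a). Triangle bound: M_tri(r) = Σ_k |c_k| r^k
  = |-1|·2^0 + |-1|·2^1 + |-2|·2^2
  = 1 + 2 + 8 = 11.
This bounds M(r) := max_{|z|=r} |p(z)| from above; equality holds iff all terms c_k z^k can be made to align in phase at a single z on |z|=r.
Part (b). At z = 2 (real, on the circle |z| = r):
  p(2) = (-1)·2^0 + (-1)·2^1 + (-2)·2^2 = -11.
  |p(2)| = 11.
Since all nonzero coefficients share the same sign, |p(2)| = 11 = M_tri(2); the triangle bound is attained at z = 2, so in fact M(r) = 11.

M_tri(2) = 11; |p(2)| = 11; equality at z=2: yes.


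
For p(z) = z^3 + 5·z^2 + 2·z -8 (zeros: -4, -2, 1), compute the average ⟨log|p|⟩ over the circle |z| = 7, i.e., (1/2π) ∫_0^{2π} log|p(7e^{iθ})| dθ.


Zeros: -4, -2, 1; r = 7.
Inside |z| < r: -4, -2, 1. Outside (|z| ≥ r): ∅.
p(0) = -8, so log|p(0)| = log(8) = 2.0794.
Apply Jensen: I(r) = log|p(0)| + Σ_k log(r/|z_k|), summed over zeros inside |z| < r.
  log(r/|z_k|) for z_k = -4: log(7/4) = 0.5596
  log(r/|z_k|) for z_k = -2: log(7/2) = 1.2528
  log(r/|z_k|) for z_k = 1: log(7/1) = 1.9459
Sum over inside zeros: 3.7583.
I(r) = log|p(0)| + (inside sum) = 2.0794 + 3.7583 = 5.8377.
Closed form (all zeros inside, monic): I(r) = n·log(r) = 3·log(7) = 5.8377. ✓

I(r) ≈ 5.8377.


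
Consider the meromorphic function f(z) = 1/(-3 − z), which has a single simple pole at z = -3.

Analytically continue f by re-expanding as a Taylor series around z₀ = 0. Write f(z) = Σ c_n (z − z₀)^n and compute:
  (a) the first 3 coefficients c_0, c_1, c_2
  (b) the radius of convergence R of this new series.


Let w = z − z₀, so z = z₀ + w.
Then -3 − z = -3 − (z₀ + w) = (-3 − z₀) − w = -3 − w.
f(z) = 1/(-3 − w) = (1/(-3)) · 1/(1 − w/(-3)) = Σ_{n≥0} w^n / (-3)^(n+1).
So c_n = 1/(-3)^(n+1):
  c_0 = 1/(-3)^1 = -1/3.
  c_1 = 1/(-3)^2 = 1/9.
  c_2 = 1/(-3)^3 = -1/27.
The series is valid for |w/d| < 1, i.e. |z − z₀| < |d|.
Radius of convergence: R = |-3 − z₀| = |-3| = 3 (distance from z₀ to the singularity z = -3).

c_0 = -1/3, c_1 = 1/9, c_2 = -1/27; R = 3.


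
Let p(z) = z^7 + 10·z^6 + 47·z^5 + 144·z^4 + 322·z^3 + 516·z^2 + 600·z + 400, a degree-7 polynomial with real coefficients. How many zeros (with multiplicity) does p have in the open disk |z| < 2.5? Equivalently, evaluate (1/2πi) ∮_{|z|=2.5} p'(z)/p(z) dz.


The zeros of p are: (-1 + 2i), (-1 - 2i), (-3 + 1i), (-3 - 1i), -2, (0 + 2i), (0 - 2i).
Their magnitudes are: 2.236, 2.236, 3.162, 3.162, 2, 2, 2.
Zeros with |z| < R = 2.5: (-1 + 2i), (-1 - 2i), -2, (0 + 2i), (0 - 2i).
Count = 5.
By the argument principle, (1/2πi) ∮_{|z|=R} p'(z)/p(z) dz equals exactly this count.

Number of zeros inside |z| < 2.5: 5.


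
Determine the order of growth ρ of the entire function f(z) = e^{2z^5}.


|e^{2z^5}| = e^{Re(2·z^5) + 0} ≤ e^{2|z|^5 + 0} = e^{2r^5 + 0} on |z| = r, so ρ ≤ 5. Choosing z on |z|=r so that 2·z^5 is real positive (always possible by picking arg z appropriately) gives |f(z)| = e^{2r^5 + 0}, matching the bound. The additive constant 0 does not affect log log M(r) ~ 5·log r. Hence ρ = 5.
Therefore ρ = 5.

Order ρ = 5.


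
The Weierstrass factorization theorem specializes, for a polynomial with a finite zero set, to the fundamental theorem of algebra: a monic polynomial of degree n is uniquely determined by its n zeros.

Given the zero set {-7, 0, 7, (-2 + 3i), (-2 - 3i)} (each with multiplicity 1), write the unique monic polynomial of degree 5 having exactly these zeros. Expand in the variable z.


The polynomial is p(z) = ∏_{α ∈ S} (z − α), where S = {-7, 0, 7, (-2 + 3i), (-2 - 3i)}.
Expanding the product yields: p(z) = z^5 + 4·z^4 -36·z^3 -196·z^2 -637·z.
Note conjugate pairs combine to real quadratics: (z − (-2+3i))(z − (-2−3i)) = z² + 4z + 13.
The resulting polynomial has degree 5 and real coefficients as required.

p(z) = z^5 + 4·z^4 -36·z^3 -196·z^2 -637·z.


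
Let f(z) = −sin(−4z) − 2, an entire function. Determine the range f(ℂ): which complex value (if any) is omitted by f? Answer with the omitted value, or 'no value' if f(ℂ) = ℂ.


Little Picard bounds the complement of f(ℂ) to at most one point.
sin is entire and surjective onto ℂ: for every w ∈ ℂ, sin(ζ) = w has a solution ζ ∈ ℂ (e.g., via the complex inverse arcsin). With ζ = −4z this gives z = ζ/(-4). Then -1·sin(−4z) takes every value in -1·ℂ = ℂ, and adding -2 is a bijection of ℂ. So f is surjective and omits no value. (Note: only on the real line is sin bounded by [−1, 1].)

Omitted value: no value.


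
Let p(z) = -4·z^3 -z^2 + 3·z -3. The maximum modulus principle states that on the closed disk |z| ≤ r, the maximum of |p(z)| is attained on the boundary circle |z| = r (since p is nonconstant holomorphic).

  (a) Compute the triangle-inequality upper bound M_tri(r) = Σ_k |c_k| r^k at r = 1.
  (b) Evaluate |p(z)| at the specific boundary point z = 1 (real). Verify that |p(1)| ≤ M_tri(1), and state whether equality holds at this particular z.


Coefficients: c_0 = -3, c_1 = 3, c_2 = -1, c_3 = -4. Radius r = 1.
Part (a). Triangle bound: M_tri(r) = Σ_k |c_k| r^k
  = |-3|·1^0 + |3|·1^1 + |-1|·1^2 + |-4|·1^3
  = 3 + 3 + 1 + 4 = 11.
This bounds M(r) := max_{|z|=r} |p(z)| from above; equality holds iff all terms c_k z^k can be made to align in phase at a single z on |z|=r.
Part (b). At z = 1 (real, on the circle |z| = r):
  p(1) = (-3)·1^0 + (3)·1^1 + (-1)·1^2 + (-4)·1^3 = -5.
  |p(1)| = 5.
Check: |p(1)| = 5 ≤ 11 = M_tri(1). ✓ Equality does not hold at z = 1 (the coefficients have mixed signs, so the terms do not all align in phase there).

M_tri(1) = 11; |p(1)| = 5; equality at z=1: no.


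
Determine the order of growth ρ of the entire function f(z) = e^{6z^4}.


|e^{6z^4}| = e^{Re(6·z^4) + 0} ≤ e^{6|z|^4 + 0} = e^{6r^4 + 0} on |z| = r, so ρ ≤ 4. Choosing z on |z|=r so that 6·z^4 is real positive (always possible by picking arg z appropriately) gives |f(z)| = e^{6r^4 + 0}, matching the bound. The additive constant 0 does not affect log log M(r) ~ 4·log r. Hence ρ = 4.
Therefore ρ = 4.

Order ρ = 4.


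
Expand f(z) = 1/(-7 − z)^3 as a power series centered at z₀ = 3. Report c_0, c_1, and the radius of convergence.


Let w = z − z₀, so z = z₀ + w.
Then -7 − z = -7 − (z₀ + w) = (-7 − z₀) − w = -10 − w.
f(z) = 1/(-10 − w)^3 = (1/(-10)^3) · (1 − w/(-10))^{−3}.
By the binomial series (1−u)^{−3} = Σ_{n≥0} C(n+2, 2) u^n for |u|<1, with u = w/(-10):
  c_n = C(n+2, 2) / (-10)^(n+3).
  c_0 = 1/(-10)^3 = -1/1000.
  c_1 = 3/(-10)^4 = 3/10000.
The series is valid for |w/d| < 1, i.e. |z − z₀| < |d|.
Radius of convergence: R = |-7 − z₀| = |-10| = 10 (distance from z₀ to the singularity z = -7).

c_0 = -1/1000, c_1 = 3/10000; R = 10.


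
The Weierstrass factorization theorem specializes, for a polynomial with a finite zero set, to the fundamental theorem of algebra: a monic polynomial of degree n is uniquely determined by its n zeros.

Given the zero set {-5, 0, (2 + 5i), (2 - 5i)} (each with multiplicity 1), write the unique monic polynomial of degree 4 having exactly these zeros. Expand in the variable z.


The polynomial is p(z) = ∏_{α ∈ S} (z − α), where S = {-5, 0, (2 + 5i), (2 - 5i)}.
Expanding the product yields: p(z) = z^4 + z^3 + 9·z^2 + 145·z.
Note conjugate pairs combine to real quadratics: (z − (2+5i))(z − (2−5i)) = z² − 4z + 29.
The resulting polynomial has degree 4 and real coefficients as required.

p(z) = z^4 + z^3 + 9·z^2 + 145·z.


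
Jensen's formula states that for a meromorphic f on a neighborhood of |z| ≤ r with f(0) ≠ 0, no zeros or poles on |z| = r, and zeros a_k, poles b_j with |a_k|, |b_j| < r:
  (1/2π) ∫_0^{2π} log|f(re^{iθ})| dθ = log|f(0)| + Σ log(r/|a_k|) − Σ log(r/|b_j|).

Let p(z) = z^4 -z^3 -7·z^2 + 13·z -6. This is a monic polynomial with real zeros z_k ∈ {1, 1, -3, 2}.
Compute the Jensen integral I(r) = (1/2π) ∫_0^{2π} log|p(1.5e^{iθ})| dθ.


Zeros: -3, 1, 1, 2; r = 1.5.
Inside |z| < r: 1, 1. Outside (|z| ≥ r): -3, 2.
p(0) = -6, so log|p(0)| = log(6) = 1.7918.
Apply Jensen: I(r) = log|p(0)| + Σ_k log(r/|z_k|), summed over zeros inside |z| < r.
  log(r/|z_k|) for z_k = 1: log(1.5/1) = 0.4055
  log(r/|z_k|) for z_k = 1: log(1.5/1) = 0.4055
  Outside zeros (-3, 2) contribute nothing to the Jensen sum.
Sum over inside zeros: 0.8109.
I(r) = log|p(0)| + (inside sum) = 1.7918 + 0.8109 = 2.6027.
Note: since some zeros are outside |z| ≤ r, the simplified n·log(r) form does NOT apply — only the inside zeros contribute.

I(r) ≈ 2.6027.


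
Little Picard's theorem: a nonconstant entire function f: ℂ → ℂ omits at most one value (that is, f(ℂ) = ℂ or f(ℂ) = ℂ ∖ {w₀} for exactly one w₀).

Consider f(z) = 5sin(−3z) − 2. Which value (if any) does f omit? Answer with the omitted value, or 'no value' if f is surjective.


Little Picard bounds the complement of f(ℂ) to at most one point.
sin is entire and surjective onto ℂ: for every w ∈ ℂ, sin(ζ) = w has a solution ζ ∈ ℂ (e.g., via the complex inverse arcsin). With ζ = −3z this gives z = ζ/(-3). Then 5·sin(−3z) takes every value in 5·ℂ = ℂ, and adding -2 is a bijection of ℂ. So f is surjective and omits no value. (Note: only on the real line is sin bounded by [−1, 1].)

Omitted value: no value.


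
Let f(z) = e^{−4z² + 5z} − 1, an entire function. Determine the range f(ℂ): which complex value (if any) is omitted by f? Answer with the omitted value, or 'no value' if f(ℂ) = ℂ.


Little Picard bounds the complement of f(ℂ) to at most one point.
The exponent g(z) = −4z² + 5z is a nonconstant polynomial, hence surjective onto ℂ. So e^{g(z)} takes every value in {e^w : w ∈ ℂ} = ℂ ∖ {0}. Adding -1 shifts the range to ℂ ∖ {-1}. f omits exactly -1.

Omitted value: -1.


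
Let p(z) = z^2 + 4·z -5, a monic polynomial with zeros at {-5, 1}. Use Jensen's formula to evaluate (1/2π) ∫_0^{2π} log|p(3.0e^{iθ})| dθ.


Zeros: -5, 1; r = 3.0.
Inside |z| < r: 1. Outside (|z| ≥ r): -5.
p(0) = -5, so log|p(0)| = log(5) = 1.6094.
Apply Jensen: I(r) = log|p(0)| + Σ_k log(r/|z_k|), summed over zeros inside |z| < r.
  log(r/|z_k|) for z_k = 1: log(3.0/1) = 1.0986
  Outside zeros (-5) contribute nothing to the Jensen sum.
Sum over inside zeros: 1.0986.
I(r) = log|p(0)| + (inside sum) = 1.6094 + 1.0986 = 2.7081.
Note: since some zeros are outside |z| ≤ r, the simplified n·log(r) form does NOT apply — only the inside zeros contribute.

I(r) ≈ 2.7081.


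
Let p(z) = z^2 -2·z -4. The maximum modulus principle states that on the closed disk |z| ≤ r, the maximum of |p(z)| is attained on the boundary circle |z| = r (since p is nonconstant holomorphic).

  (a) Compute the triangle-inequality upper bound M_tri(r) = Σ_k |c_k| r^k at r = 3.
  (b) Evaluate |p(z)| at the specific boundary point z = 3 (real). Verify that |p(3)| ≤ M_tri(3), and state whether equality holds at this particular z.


Coefficients: c_0 = -4, c_1 = -2, c_2 = 1. Radius r = 3.
Part (a). Triangle bound: M_tri(r) = Σ_k |c_k| r^k
  = |-4|·3^0 + |-2|·3^1 + |1|·3^2
  = 4 + 6 + 9 = 19.
This bounds M(r) := max_{|z|=r} |p(z)| from above; equality holds iff all terms c_k z^k can be made to align in phase at a single z on |z|=r.
Part (b). At z = 3 (real, on the circle |z| = r):
  p(3) = (-4)·3^0 + (-2)·3^1 + (1)·3^2 = -1.
  |p(3)| = 1.
Check: |p(3)| = 1 ≤ 19 = M_tri(3). ✓ Equality does not hold at z = 3 (the coefficients have mixed signs, so the terms do not all align in phase there).

M_tri(3) = 19; |p(3)| = 1; equality at z=3: no.


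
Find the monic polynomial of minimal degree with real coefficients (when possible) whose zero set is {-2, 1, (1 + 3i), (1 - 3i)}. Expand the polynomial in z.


The polynomial is p(z) = ∏_{α ∈ S} (z − α), where S = {-2, 1, (1 + 3i), (1 - 3i)}.
Expanding the product yields: p(z) = z^4 -z^3 + 6·z^2 + 14·z -20.
Note conjugate pairs combine to real quadratics: (z − (1+3i))(z − (1−3i)) = z² − 2z + 10.
The resulting polynomial has degree 4 and real coefficients as required.

p(z) = z^4 -z^3 + 6·z^2 + 14·z -20.


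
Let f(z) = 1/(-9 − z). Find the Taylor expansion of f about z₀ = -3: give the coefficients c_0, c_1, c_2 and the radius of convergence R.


Let w = z − z₀, so z = z₀ + w.
Then -9 − z = -9 − (z₀ + w) = (-9 − z₀) − w = -6 − w.
f(z) = 1/(-6 − w) = (1/(-6)) · 1/(1 − w/(-6)) = Σ_{n≥0} w^n / (-6)^(n+1).
So c_n = 1/(-6)^(n+1):
  c_0 = 1/(-6)^1 = -1/6.
  c_1 = 1/(-6)^2 = 1/36.
  c_2 = 1/(-6)^3 = -1/216.
The series is valid for |w/d| < 1, i.e. |z − z₀| < |d|.
Radius of convergence: R = |-9 − z₀| = |-6| = 6 (distance from z₀ to the singularity z = -9).

c_0 = -1/6, c_1 = 1/36, c_2 = -1/216; R = 6.


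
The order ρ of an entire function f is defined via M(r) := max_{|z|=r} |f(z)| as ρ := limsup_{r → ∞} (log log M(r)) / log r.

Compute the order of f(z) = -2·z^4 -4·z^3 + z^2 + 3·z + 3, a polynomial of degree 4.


|f(z)| ≤ Σ|c_k|·r^k = O(r^4) as r → ∞. Polynomial growth is O(e^{r^ε}) for every ε > 0 (since r^4/e^{r^ε} → 0), so ρ ≤ ε for all ε > 0, i.e. ρ = 0. Every nonconstant polynomial has order 0.
Therefore ρ = 0.

Order ρ = 0.


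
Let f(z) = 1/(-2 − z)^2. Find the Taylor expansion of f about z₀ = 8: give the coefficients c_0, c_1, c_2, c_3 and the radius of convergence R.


Let w = z − z₀, so z = z₀ + w.
Then -2 − z = -2 − (z₀ + w) = (-2 − z₀) − w = -10 − w.
f(z) = 1/(-10 − w)^2 = (1/(-10)^2) · (1 − w/(-10))^{−2}.
By the binomial series (1−u)^{−2} = Σ_{n≥0} C(n+1, 1) u^n for |u|<1, with u = w/(-10):
  c_n = C(n+1, 1) / (-10)^(n+2).
  c_0 = 1/(-10)^2 = 1/100.
  c_1 = 2/(-10)^3 = -1/500.
  c_2 = 3/(-10)^4 = 3/10000.
  c_3 = 4/(-10)^5 = -1/25000.
The series is valid for |w/d| < 1, i.e. |z − z₀| < |d|.
Radius of convergence: R = |-2 − z₀| = |-10| = 10 (distance from z₀ to the singularity z = -2).

c_0 = 1/100, c_1 = -1/500, c_2 = 3/10000, c_3 = -1/25000; R = 10.


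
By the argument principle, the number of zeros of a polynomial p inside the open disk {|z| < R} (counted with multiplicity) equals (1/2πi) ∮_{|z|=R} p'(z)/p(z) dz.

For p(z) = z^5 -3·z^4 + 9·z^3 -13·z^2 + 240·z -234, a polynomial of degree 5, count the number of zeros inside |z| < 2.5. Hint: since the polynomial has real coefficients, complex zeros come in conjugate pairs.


The zeros of p are: 1, (-2 + 3i), (-2 - 3i), (3 + 3i), (3 - 3i).
Their magnitudes are: 1, 3.606, 3.606, 4.243, 4.243.
Zeros with |z| < R = 2.5: 1.
Count = 1.
By the argument principle, (1/2πi) ∮_{|z|=R} p'(z)/p(z) dz equals exactly this count.

Number of zeros inside |z| < 2.5: 1.


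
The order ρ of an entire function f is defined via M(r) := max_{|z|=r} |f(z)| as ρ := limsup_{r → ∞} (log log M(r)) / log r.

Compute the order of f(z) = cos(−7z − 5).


cos(w) is a linear combination of e^{iw} and e^{−iw} (or e^w, e^{−w} in the hyperbolic case), so |cos(w)| ≤ e^{|w|}. With w = −7z − 5, |w| ≤ 7|z| + 5 = 7r + 5 on |z| = r, giving M(r) ≤ e^{7r + 5}, so ρ ≤ 1. On a suitable ray (z = it for sin/cos; z = t for sinh/cosh, t real → ∞), |cos(−7z − 5)| grows like e^{7|t|}/2, so ρ ≥ 1. Hence ρ = 1.
Therefore ρ = 1.

Order ρ = 1.


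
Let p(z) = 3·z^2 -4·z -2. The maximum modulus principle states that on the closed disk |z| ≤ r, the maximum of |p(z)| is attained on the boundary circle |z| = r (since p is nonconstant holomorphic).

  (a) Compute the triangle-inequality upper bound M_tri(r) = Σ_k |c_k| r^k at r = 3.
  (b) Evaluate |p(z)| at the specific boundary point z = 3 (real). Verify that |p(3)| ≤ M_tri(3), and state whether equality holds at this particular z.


Coefficients: c_0 = -2, c_1 = -4, c_2 = 3. Radius r = 3.
Part (a). Triangle bound: M_tri(r) = Σ_k |c_k| r^k
  = |-2|·3^0 + |-4|·3^1 + |3|·3^2
  = 2 + 12 + 27 = 41.
This bounds M(r) := max_{|z|=r} |p(z)| from above; equality holds iff all terms c_k z^k can be made to align in phase at a single z on |z|=r.
Part (b). At z = 3 (real, on the circle |z| = r):
  p(3) = (-2)·3^0 + (-4)·3^1 + (3)·3^2 = 13.
  |p(3)| = 13.
Check: |p(3)| = 13 ≤ 41 = M_tri(3). ✓ Equality does not hold at z = 3 (the coefficients have mixed signs, so the terms do not all align in phase there).

M_tri(3) = 41; |p(3)| = 13; equality at z=3: no.


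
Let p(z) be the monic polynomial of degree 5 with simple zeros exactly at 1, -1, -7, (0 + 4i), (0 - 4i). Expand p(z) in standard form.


The polynomial is p(z) = ∏_{α ∈ S} (z − α), where S = {1, -1, -7, (0 + 4i), (0 - 4i)}.
Expanding the product yields: p(z) = z^5 + 7·z^4 + 15·z^3 + 105·z^2 -16·z -112.
Note conjugate pairs combine to real quadratics: (z − (0+4i))(z − (0−4i)) = z² + 16.
The resulting polynomial has degree 5 and real coefficients as required.

p(z) = z^5 + 7·z^4 + 15·z^3 + 105·z^2 -16·z -112.


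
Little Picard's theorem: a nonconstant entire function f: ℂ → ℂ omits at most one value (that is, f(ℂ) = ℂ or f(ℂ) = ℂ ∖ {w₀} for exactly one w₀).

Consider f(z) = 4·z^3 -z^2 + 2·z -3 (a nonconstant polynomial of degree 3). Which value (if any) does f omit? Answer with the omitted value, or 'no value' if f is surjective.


Little Picard bounds the complement of f(ℂ) to at most one point.
For every w ∈ ℂ, the equation p(z) − w = 0 is a nonconstant polynomial in z and hence has at least one root by the fundamental theorem of algebra. So p is surjective onto ℂ, omitting no value.

Omitted value: no value.


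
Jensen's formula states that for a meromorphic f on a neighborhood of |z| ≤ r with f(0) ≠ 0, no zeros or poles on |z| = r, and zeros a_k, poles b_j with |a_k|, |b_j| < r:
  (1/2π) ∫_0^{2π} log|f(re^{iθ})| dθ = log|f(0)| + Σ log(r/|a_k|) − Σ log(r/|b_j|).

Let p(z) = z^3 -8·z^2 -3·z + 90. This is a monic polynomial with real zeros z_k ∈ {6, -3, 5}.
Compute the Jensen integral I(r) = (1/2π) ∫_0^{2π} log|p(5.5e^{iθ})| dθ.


Zeros: -3, 5, 6; r = 5.5.
Inside |z| < r: -3, 5. Outside (|z| ≥ r): 6.
p(0) = 90, so log|p(0)| = log(90) = 4.4998.
Apply Jensen: I(r) = log|p(0)| + Σ_k log(r/|z_k|), summed over zeros inside |z| < r.
  log(r/|z_k|) for z_k = -3: log(5.5/3) = 0.6061
  log(r/|z_k|) for z_k = 5: log(5.5/5) = 0.0953
  Outside zeros (6) contribute nothing to the Jensen sum.
Sum over inside zeros: 0.7014.
I(r) = log|p(0)| + (inside sum) = 4.4998 + 0.7014 = 5.2013.
Note: since some zeros are outside |z| ≤ r, the simplified n·log(r) form does NOT apply — only the inside zeros contribute.

I(r) ≈ 5.2013.


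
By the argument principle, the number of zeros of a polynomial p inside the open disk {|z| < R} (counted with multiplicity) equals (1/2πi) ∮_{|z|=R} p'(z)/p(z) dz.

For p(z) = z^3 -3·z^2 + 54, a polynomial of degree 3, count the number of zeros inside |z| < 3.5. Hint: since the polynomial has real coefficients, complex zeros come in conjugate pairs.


The zeros of p are: -3, (3 + 3i), (3 - 3i).
Their magnitudes are: 3, 4.243, 4.243.
Zeros with |z| < R = 3.5: -3.
Count = 1.
By the argument principle, (1/2πi) ∮_{|z|=R} p'(z)/p(z) dz equals exactly this count.

Number of zeros inside |z| < 3.5: 1.


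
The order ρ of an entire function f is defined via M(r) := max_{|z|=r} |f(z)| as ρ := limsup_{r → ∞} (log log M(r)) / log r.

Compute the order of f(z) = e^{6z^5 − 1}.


|e^{6z^5 − 1}| = e^{Re(6·z^5) + -1} ≤ e^{6|z|^5 + -1} = e^{6r^5 + -1} on |z| = r, so ρ ≤ 5. Choosing z on |z|=r so that 6·z^5 is real positive (always possible by picking arg z appropriately) gives |f(z)| = e^{6r^5 + -1}, matching the bound. The additive constant -1 does not affect log log M(r) ~ 5·log r. Hence ρ = 5.
Therefore ρ = 5.

Order ρ = 5.


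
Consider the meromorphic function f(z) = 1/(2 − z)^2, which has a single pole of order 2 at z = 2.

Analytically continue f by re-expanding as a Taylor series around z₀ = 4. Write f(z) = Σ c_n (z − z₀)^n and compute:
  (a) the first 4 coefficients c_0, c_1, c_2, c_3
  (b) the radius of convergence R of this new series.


Let w = z − z₀, so z = z₀ + w.
Then 2 − z = 2 − (z₀ + w) = (2 − z₀) − w = -2 − w.
f(z) = 1/(-2 − w)^2 = (1/(-2)^2) · (1 − w/(-2))^{−2}.
By the binomial series (1−u)^{−2} = Σ_{n≥0} C(n+1, 1) u^n for |u|<1, with u = w/(-2):
  c_n = C(n+1, 1) / (-2)^(n+2).
  c_0 = 1/(-2)^2 = 1/4.
  c_1 = 2/(-2)^3 = -1/4.
  c_2 = 3/(-2)^4 = 3/16.
  c_3 = 4/(-2)^5 = -1/8.
The series is valid for |w/d| < 1, i.e. |z − z₀| < |d|.
Radius of convergence: R = |2 − z₀| = |-2| = 2 (distance from z₀ to the singularity z = 2).

c_0 = 1/4, c_1 = -1/4, c_2 = 3/16, c_3 = -1/8; R = 2.


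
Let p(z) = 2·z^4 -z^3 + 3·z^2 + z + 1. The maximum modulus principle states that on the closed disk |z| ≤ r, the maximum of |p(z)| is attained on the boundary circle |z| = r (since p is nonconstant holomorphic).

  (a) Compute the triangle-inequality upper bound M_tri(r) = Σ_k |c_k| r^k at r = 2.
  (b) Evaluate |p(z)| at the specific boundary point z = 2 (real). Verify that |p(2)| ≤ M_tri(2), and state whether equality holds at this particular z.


Coefficients: c_0 = 1, c_1 = 1, c_2 = 3, c_3 = -1, c_4 = 2. Radius r = 2.
Part (a). Triangle bound: M_tri(r) = Σ_k |c_k| r^k
  = |1|·2^0 + |1|·2^1 + |3|·2^2 + |-1|·2^3 + |2|·2^4
  = 1 + 2 + 12 + 8 + 32 = 55.
This bounds M(r) := max_{|z|=r} |p(z)| from above; equality holds iff all terms c_k z^k can be made to align in phase at a single z on |z|=r.
Part (b). At z = 2 (real, on the circle |z| = r):
  p(2) = (1)·2^0 + (1)·2^1 + (3)·2^2 + (-1)·2^3 + (2)·2^4 = 39.
  |p(2)| = 39.
Check: |p(2)| = 39 ≤ 55 = M_tri(2). ✓ Equality does not hold at z = 2 (the coefficients have mixed signs, so the terms do not all align in phase there).

M_tri(2) = 55; |p(2)| = 39; equality at z=2: no.


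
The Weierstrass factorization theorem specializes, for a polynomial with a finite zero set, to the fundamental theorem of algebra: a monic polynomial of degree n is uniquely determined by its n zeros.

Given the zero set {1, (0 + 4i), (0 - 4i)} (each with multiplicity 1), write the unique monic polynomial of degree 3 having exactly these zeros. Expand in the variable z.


The polynomial is p(z) = ∏_{α ∈ S} (z − α), where S = {1, (0 + 4i), (0 - 4i)}.
Expanding the product yields: p(z) = z^3 -z^2 + 16·z -16.
Note conjugate pairs combine to real quadratics: (z − (0+4i))(z − (0−4i)) = z² + 16.
The resulting polynomial has degree 3 and real coefficients as required.

p(z) = z^3 -z^2 + 16·z -16.


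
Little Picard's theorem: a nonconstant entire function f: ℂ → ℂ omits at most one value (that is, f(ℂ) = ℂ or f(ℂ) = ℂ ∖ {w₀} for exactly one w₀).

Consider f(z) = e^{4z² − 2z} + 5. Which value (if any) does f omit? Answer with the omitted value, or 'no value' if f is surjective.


Little Picard bounds the complement of f(ℂ) to at most one point.
The exponent g(z) = 4z² − 2z is a nonconstant polynomial, hence surjective onto ℂ. So e^{g(z)} takes every value in {e^w : w ∈ ℂ} = ℂ ∖ {0}. Adding 5 shifts the range to ℂ ∖ {5}. f omits exactly 5.

Omitted value: 5.


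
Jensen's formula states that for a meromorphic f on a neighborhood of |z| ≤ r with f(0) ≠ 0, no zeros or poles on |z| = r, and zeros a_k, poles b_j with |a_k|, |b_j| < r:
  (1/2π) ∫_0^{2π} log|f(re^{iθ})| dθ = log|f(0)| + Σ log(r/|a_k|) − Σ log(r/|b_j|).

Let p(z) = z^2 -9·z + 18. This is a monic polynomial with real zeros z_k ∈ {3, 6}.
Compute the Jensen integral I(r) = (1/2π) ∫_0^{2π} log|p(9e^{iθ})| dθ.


Zeros: 3, 6; r = 9.
Inside |z| < r: 3, 6. Outside (|z| ≥ r): ∅.
p(0) = 18, so log|p(0)| = log(18) = 2.8904.
Apply Jensen: I(r) = log|p(0)| + Σ_k log(r/|z_k|), summed over zeros inside |z| < r.
  log(r/|z_k|) for z_k = 3: log(9/3) = 1.0986
  log(r/|z_k|) for z_k = 6: log(9/6) = 0.4055
Sum over inside zeros: 1.5041.
I(r) = log|p(0)| + (inside sum) = 2.8904 + 1.5041 = 4.3944.
Closed form (all zeros inside, monic): I(r) = n·log(r) = 2·log(9) = 4.3944. ✓

I(r) ≈ 4.3944.


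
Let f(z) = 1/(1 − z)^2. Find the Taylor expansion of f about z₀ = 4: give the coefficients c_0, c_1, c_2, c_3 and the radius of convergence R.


Let w = z − z₀, so z = z₀ + w.
Then 1 − z = 1 − (z₀ + w) = (1 − z₀) − w = -3 − w.
f(z) = 1/(-3 − w)^2 = (1/(-3)^2) · (1 − w/(-3))^{−2}.
By the binomial series (1−u)^{−2} = Σ_{n≥0} C(n+1, 1) u^n for |u|<1, with u = w/(-3):
  c_n = C(n+1, 1) / (-3)^(n+2).
  c_0 = 1/(-3)^2 = 1/9.
  c_1 = 2/(-3)^3 = -2/27.
  c_2 = 3/(-3)^4 = 1/27.
  c_3 = 4/(-3)^5 = -4/243.
The series is valid for |w/d| < 1, i.e. |z − z₀| < |d|.
Radius of convergence: R = |1 − z₀| = |-3| = 3 (distance from z₀ to the singularity z = 1).

c_0 = 1/9, c_1 = -2/27, c_2 = 1/27, c_3 = -4/243; R = 3.


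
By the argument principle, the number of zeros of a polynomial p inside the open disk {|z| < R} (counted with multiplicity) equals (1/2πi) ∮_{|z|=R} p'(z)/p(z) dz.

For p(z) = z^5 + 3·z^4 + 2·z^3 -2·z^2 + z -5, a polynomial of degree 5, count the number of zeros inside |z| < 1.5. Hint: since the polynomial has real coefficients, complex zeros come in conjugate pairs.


The zeros of p are: 1, (0 + 1i), (0 - 1i), (-2 + 1i), (-2 - 1i).
Their magnitudes are: 1, 1, 1, 2.236, 2.236.
Zeros with |z| < R = 1.5: 1, (0 + 1i), (0 - 1i).
Count = 3.
By the argument principle, (1/2πi) ∮_{|z|=R} p'(z)/p(z) dz equals exactly this count.

Number of zeros inside |z| < 1.5: 3.


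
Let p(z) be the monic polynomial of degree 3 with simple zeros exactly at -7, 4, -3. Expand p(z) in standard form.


The polynomial is p(z) = ∏_{α ∈ S} (z − α), where S = {-7, 4, -3}.
Expanding the product yields: p(z) = z^3 + 6·z^2 -19·z -84.
The resulting polynomial has degree 3 and real coefficients as required.

p(z) = z^3 + 6·z^2 -19·z -84.


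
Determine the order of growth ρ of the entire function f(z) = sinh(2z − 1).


sinh(w) is a linear combination of e^{iw} and e^{−iw} (or e^w, e^{−w} in the hyperbolic case), so |sinh(w)| ≤ e^{|w|}. With w = 2z − 1, |w| ≤ 2|z| + 1 = 2r + 1 on |z| = r, giving M(r) ≤ e^{2r + 1}, so ρ ≤ 1. On a suitable ray (z = it for sin/cos; z = t for sinh/cosh, t real → ∞), |sinh(2z − 1)| grows like e^{2|t|}/2, so ρ ≥ 1. Hence ρ = 1.
Therefore ρ = 1.

Order ρ = 1.


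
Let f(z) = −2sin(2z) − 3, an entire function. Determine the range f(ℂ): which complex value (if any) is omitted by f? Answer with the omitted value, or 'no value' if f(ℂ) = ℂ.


Little Picard bounds the complement of f(ℂ) to at most one point.
sin is entire and surjective onto ℂ: for every w ∈ ℂ, sin(ζ) = w has a solution ζ ∈ ℂ (e.g., via the complex inverse arcsin). With ζ = 2z this gives z = ζ/(2). Then -2·sin(2z) takes every value in -2·ℂ = ℂ, and adding -3 is a bijection of ℂ. So f is surjective and omits no value. (Note: only on the real line is sin bounded by [−1, 1].)

Omitted value: no value.


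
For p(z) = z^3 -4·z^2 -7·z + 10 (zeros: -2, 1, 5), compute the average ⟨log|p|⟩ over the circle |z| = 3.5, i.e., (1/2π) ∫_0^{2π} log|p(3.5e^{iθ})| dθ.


Zeros: -2, 1, 5; r = 3.5.
Inside |z| < r: -2, 1. Outside (|z| ≥ r): 5.
p(0) = 10, so log|p(0)| = log(10) = 2.3026.
Apply Jensen: I(r) = log|p(0)| + Σ_k log(r/|z_k|), summed over zeros inside |z| < r.
  log(r/|z_k|) for z_k = -2: log(3.5/2) = 0.5596
  log(r/|z_k|) for z_k = 1: log(3.5/1) = 1.2528
  Outside zeros (5) contribute nothing to the Jensen sum.
Sum over inside zeros: 1.8124.
I(r) = log|p(0)| + (inside sum) = 2.3026 + 1.8124 = 4.1150.
Note: since some zeros are outside |z| ≤ r, the simplified n·log(r) form does NOT apply — only the inside zeros contribute.

I(r) ≈ 4.1150.


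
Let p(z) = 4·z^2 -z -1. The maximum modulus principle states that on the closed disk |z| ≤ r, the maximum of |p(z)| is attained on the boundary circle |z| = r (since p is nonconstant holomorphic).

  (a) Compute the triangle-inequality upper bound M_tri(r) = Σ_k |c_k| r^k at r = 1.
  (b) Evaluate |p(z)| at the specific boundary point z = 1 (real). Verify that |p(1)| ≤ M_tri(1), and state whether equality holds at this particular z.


Coefficients: c_0 = -1, c_1 = -1, c_2 = 4. Radius r = 1.
Part (a). Triangle bound: M_tri(r) = Σ_k |c_k| r^k
  = |-1|·1^0 + |-1|·1^1 + |4|·1^2
  = 1 + 1 + 4 = 6.
This bounds M(r) := max_{|z|=r} |p(z)| from above; equality holds iff all terms c_k z^k can be made to align in phase at a single z on |z|=r.
Part (b). At z = 1 (real, on the circle |z| = r):
  p(1) = (-1)·1^0 + (-1)·1^1 + (4)·1^2 = 2.
  |p(1)| = 2.
Check: |p(1)| = 2 ≤ 6 = M_tri(1). ✓ Equality does not hold at z = 1 (the coefficients have mixed signs, so the terms do not all align in phase there).

M_tri(1) = 6; |p(1)| = 2; equality at z=1: no.


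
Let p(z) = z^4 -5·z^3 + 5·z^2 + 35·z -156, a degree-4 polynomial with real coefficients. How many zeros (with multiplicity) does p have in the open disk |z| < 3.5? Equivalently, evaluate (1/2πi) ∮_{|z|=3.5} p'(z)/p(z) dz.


The zeros of p are: 4, -3, (2 + 3i), (2 - 3i).
Their magnitudes are: 4, 3, 3.606, 3.606.
Zeros with |z| < R = 3.5: -3.
Count = 1.
By the argument principle, (1/2πi) ∮_{|z|=R} p'(z)/p(z) dz equals exactly this count.

Number of zeros inside |z| < 3.5: 1.


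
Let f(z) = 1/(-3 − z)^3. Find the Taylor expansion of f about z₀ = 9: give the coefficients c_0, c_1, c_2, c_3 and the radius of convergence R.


Let w = z − z₀, so z = z₀ + w.
Then -3 − z = -3 − (z₀ + w) = (-3 − z₀) − w = -12 − w.
f(z) = 1/(-12 − w)^3 = (1/(-12)^3) · (1 − w/(-12))^{−3}.
By the binomial series (1−u)^{−3} = Σ_{n≥0} C(n+2, 2) u^n for |u|<1, with u = w/(-12):
  c_n = C(n+2, 2) / (-12)^(n+3).
  c_0 = 1/(-12)^3 = -1/1728.
  c_1 = 3/(-12)^4 = 1/6912.
  c_2 = 6/(-12)^5 = -1/41472.
  c_3 = 10/(-12)^6 = 5/1492992.
The series is valid for |w/d| < 1, i.e. |z − z₀| < |d|.
Radius of convergence: R = |-3 − z₀| = |-12| = 12 (distance from z₀ to the singularity z = -3).

c_0 = -1/1728, c_1 = 1/6912, c_2 = -1/41472, c_3 = 5/1492992; R = 12.


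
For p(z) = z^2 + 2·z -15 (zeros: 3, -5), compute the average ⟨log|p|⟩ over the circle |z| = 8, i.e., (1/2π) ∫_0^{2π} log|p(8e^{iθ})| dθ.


Zeros: -5, 3; r = 8.
Inside |z| < r: -5, 3. Outside (|z| ≥ r): ∅.
p(0) = -15, so log|p(0)| = log(15) = 2.7081.
Apply Jensen: I(r) = log|p(0)| + Σ_k log(r/|z_k|), summed over zeros inside |z| < r.
  log(r/|z_k|) for z_k = 3: log(8/3) = 0.9808
  log(r/|z_k|) for z_k = -5: log(8/5) = 0.4700
Sum over inside zeros: 1.4508.
I(r) = log|p(0)| + (inside sum) = 2.7081 + 1.4508 = 4.1589.
Closed form (all zeros inside, monic): I(r) = n·log(r) = 2·log(8) = 4.1589. ✓

I(r) ≈ 4.1589.


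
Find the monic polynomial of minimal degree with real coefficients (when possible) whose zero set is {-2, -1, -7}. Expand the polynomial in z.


The polynomial is p(z) = ∏_{α ∈ S} (z − α), where S = {-2, -1, -7}.
Expanding the product yields: p(z) = z^3 + 10·z^2 + 23·z + 14.
The resulting polynomial has degree 3 and real coefficients as required.

p(z) = z^3 + 10·z^2 + 23·z + 14.


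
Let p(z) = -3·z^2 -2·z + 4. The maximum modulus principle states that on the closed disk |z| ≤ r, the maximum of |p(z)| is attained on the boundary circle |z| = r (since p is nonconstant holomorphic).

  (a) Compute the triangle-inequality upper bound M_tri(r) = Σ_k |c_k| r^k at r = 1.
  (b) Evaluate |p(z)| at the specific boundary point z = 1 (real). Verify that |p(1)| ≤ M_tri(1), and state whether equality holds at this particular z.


Coefficients: c_0 = 4, c_1 = -2, c_2 = -3. Radius r = 1.
Part (a). Triangle bound: M_tri(r) = Σ_k |c_k| r^k
  = |4|·1^0 + |-2|·1^1 + |-3|·1^2
  = 4 + 2 + 3 = 9.
This bounds M(r) := max_{|z|=r} |p(z)| from above; equality holds iff all terms c_k z^k can be made to align in phase at a single z on |z|=r.
Part (b). At z = 1 (real, on the circle |z| = r):
  p(1) = (4)·1^0 + (-2)·1^1 + (-3)·1^2 = -1.
  |p(1)| = 1.
Check: |p(1)| = 1 ≤ 9 = M_tri(1). ✓ Equality does not hold at z = 1 (the coefficients have mixed signs, so the terms do not all align in phase there).

M_tri(1) = 9; |p(1)| = 1; equality at z=1: no.


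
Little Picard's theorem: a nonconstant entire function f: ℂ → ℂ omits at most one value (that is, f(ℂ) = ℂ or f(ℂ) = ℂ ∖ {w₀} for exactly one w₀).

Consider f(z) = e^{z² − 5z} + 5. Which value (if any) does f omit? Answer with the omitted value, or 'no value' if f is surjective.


Little Picard bounds the complement of f(ℂ) to at most one point.
The exponent g(z) = z² − 5z is a nonconstant polynomial, hence surjective onto ℂ. So e^{g(z)} takes every value in {e^w : w ∈ ℂ} = ℂ ∖ {0}. Adding 5 shifts the range to ℂ ∖ {5}. f omits exactly 5.

Omitted value: 5.


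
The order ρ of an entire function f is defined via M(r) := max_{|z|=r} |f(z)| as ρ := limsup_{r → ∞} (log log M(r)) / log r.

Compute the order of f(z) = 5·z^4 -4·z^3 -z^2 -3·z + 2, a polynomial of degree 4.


|f(z)| ≤ Σ|c_k|·r^k = O(r^4) as r → ∞. Polynomial growth is O(e^{r^ε}) for every ε > 0 (since r^4/e^{r^ε} → 0), so ρ ≤ ε for all ε > 0, i.e. ρ = 0. Every nonconstant polynomial has order 0.
Therefore ρ = 0.

Order ρ = 0.


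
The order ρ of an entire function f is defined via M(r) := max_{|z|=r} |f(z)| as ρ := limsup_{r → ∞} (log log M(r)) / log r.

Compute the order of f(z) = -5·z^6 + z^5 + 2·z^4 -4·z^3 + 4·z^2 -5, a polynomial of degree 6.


|f(z)| ≤ Σ|c_k|·r^k = O(r^6) as r → ∞. Polynomial growth is O(e^{r^ε}) for every ε > 0 (since r^6/e^{r^ε} → 0), so ρ ≤ ε for all ε > 0, i.e. ρ = 0. Every nonconstant polynomial has order 0.
Therefore ρ = 0.

Order ρ = 0.


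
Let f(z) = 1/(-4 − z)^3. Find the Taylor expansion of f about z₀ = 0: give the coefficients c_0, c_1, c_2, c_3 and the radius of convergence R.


Let w = z − z₀, so z = z₀ + w.
Then -4 − z = -4 − (z₀ + w) = (-4 − z₀) − w = -4 − w.
f(z) = 1/(-4 − w)^3 = (1/(-4)^3) · (1 − w/(-4))^{−3}.
By the binomial series (1−u)^{−3} = Σ_{n≥0} C(n+2, 2) u^n for |u|<1, with u = w/(-4):
  c_n = C(n+2, 2) / (-4)^(n+3).
  c_0 = 1/(-4)^3 = -1/64.
  c_1 = 3/(-4)^4 = 3/256.
  c_2 = 6/(-4)^5 = -3/512.
  c_3 = 10/(-4)^6 = 5/2048.
The series is valid for |w/d| < 1, i.e. |z − z₀| < |d|.
Radius of convergence: R = |-4 − z₀| = |-4| = 4 (distance from z₀ to the singularity z = -4).

c_0 = -1/64, c_1 = 3/256, c_2 = -3/512, c_3 = 5/2048; R = 4.


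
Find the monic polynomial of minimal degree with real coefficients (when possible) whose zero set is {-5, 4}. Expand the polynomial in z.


The polynomial is p(z) = ∏_{α ∈ S} (z − α), where S = {-5, 4}.
Expanding the product yields: p(z) = z^2 + z -20.
The resulting polynomial has degree 2 and real coefficients as required.

p(z) = z^2 + z -20.


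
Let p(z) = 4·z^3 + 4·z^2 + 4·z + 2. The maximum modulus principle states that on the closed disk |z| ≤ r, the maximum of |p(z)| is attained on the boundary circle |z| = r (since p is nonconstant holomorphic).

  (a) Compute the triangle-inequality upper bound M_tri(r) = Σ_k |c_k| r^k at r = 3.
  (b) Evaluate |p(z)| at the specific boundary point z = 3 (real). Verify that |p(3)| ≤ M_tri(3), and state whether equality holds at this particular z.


Coefficients: c_0 = 2, c_1 = 4, c_2 = 4, c_3 = 4. Radius r = 3.
Part (a). Triangle bound: M_tri(r) = Σ_k |c_k| r^k
  = |2|·3^0 + |4|·3^1 + |4|·3^2 + |4|·3^3
  = 2 + 12 + 36 + 108 = 158.
This bounds M(r) := max_{|z|=r} |p(z)| from above; equality holds iff all terms c_k z^k can be made to align in phase at a single z on |z|=r.
Part (b). At z = 3 (real, on the circle |z| = r):
  p(3) = (2)·3^0 + (4)·3^1 + (4)·3^2 + (4)·3^3 = 158.
  |p(3)| = 158.
Since all nonzero coefficients share the same sign, |p(3)| = 158 = M_tri(3); the triangle bound is attained at z = 3, so in fact M(r) = 158.

M_tri(3) = 158; |p(3)| = 158; equality at z=3: yes.
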